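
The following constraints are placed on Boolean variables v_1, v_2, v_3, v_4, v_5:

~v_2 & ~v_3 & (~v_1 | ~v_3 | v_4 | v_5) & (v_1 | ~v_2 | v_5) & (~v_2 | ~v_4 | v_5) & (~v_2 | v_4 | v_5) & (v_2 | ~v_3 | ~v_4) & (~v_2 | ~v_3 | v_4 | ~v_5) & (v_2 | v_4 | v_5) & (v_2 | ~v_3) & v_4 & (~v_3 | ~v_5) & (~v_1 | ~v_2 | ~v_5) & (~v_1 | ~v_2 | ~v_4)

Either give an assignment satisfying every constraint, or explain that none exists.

v_1 = True, v_2 = False, v_3 = False, v_4 = True, v_5 = True

Unit clause (~v_2) forces v_2 = False.
Unit clause (~v_3) forces v_3 = False.
Unit clause (v_4) forces v_4 = True.
Set v_1 = True.
Set v_5 = True.
All clauses satisfied.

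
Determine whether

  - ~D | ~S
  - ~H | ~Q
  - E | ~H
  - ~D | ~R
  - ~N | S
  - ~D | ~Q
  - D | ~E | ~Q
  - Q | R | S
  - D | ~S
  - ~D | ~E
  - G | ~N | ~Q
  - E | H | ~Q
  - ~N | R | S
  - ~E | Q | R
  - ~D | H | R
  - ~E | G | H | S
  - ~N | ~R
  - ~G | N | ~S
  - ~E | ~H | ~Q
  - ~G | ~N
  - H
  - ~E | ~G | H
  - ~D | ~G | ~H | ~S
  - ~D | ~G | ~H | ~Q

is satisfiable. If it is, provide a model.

Unit clause (H) forces H = True.
In (~H | ~Q) only ~Q is left, so Q = False.
In (E | ~H) only E is left, so E = True.
In (~D | ~E) only ~D is left, so D = False.
In (~E | Q | R) only R is left, so R = True.
In (~N | ~R) only ~N is left, so N = False.
In (D | ~S) only ~S is left, so S = False.
Set G = False.
All clauses satisfied.

S = False, R = True, D = False, G = False, Q = False, E = True, H = True, N = False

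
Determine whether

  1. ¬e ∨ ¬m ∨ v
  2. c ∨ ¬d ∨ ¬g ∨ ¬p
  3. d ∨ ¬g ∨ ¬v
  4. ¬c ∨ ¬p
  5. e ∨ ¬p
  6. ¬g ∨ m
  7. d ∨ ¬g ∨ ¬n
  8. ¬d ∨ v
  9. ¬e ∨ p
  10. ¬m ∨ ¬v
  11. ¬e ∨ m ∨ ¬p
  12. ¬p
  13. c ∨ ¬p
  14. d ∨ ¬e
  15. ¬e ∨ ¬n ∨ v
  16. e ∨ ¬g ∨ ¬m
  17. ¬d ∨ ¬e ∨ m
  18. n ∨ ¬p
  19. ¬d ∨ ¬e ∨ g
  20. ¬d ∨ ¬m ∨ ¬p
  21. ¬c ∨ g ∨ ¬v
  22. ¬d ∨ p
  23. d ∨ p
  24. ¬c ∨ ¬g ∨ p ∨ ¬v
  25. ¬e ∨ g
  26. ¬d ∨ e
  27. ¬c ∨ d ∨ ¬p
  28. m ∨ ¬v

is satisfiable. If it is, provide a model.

Unsatisfiable — no assignment works.

Case p = True:
  Clause (¬p) is falsified — contradiction.
Case p = False:
  (¬e ∨ p) forces e = False.
  (¬d ∨ p) forces d = False.
  Clause (d ∨ p) is falsified — contradiction.
Both cases fail, so the formula is unsatisfiable.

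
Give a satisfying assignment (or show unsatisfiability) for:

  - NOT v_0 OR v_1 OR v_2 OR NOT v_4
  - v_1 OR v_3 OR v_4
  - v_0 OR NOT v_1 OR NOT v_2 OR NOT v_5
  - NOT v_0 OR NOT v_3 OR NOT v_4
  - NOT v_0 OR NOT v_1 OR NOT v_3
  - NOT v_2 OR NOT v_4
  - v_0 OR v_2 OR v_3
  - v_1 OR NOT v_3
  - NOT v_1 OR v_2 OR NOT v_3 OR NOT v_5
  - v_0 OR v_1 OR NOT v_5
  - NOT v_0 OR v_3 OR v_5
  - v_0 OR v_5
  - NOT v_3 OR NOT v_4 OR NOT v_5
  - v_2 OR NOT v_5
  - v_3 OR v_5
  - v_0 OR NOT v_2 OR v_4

v_0=T, v_1=T, v_2=T, v_3=F, v_4=F, v_5=T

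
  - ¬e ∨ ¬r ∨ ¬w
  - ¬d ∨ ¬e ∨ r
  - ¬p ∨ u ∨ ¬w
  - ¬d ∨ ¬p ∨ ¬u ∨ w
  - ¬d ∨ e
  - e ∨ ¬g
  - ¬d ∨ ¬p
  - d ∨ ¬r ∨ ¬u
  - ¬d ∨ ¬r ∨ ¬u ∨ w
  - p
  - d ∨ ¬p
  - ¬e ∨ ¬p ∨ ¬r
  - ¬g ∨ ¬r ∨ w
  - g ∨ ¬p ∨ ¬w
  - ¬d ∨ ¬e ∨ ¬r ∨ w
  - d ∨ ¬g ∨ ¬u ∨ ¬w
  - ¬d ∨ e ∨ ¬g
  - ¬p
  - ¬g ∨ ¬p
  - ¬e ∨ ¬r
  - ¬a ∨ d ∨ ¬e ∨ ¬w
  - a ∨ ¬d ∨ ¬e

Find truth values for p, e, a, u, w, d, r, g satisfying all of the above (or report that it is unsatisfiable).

The formula is unsatisfiable.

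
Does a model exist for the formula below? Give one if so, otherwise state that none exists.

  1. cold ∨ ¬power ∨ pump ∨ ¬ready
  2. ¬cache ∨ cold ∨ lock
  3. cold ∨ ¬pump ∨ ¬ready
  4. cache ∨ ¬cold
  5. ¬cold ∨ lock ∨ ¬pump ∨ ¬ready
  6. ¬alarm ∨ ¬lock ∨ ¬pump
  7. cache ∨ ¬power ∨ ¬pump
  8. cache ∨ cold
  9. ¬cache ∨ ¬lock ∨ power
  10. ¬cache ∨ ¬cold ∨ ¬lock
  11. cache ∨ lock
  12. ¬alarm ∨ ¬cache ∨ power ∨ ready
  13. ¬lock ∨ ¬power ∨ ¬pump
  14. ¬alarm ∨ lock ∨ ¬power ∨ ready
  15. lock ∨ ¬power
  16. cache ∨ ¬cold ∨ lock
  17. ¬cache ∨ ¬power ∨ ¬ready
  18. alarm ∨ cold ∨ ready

ready = False; pump = False; lock = True; alarm = True; cold = False; power = True; cache = True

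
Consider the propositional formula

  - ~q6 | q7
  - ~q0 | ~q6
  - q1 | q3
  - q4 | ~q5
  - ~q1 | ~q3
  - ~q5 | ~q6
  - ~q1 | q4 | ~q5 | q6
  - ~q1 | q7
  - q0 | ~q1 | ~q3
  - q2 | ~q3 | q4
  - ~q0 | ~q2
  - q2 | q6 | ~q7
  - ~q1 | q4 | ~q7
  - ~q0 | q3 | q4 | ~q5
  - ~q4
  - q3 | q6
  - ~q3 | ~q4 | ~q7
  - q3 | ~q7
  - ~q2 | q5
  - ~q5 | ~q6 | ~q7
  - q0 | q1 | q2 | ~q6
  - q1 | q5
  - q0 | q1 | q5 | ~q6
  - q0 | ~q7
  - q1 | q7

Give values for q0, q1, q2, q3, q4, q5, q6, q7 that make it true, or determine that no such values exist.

The formula is unsatisfiable.

Case q1 = True:
  (~q1 | ~q3) forces q3 = False.
  (~q1 | q7) forces q7 = True.
  Clause (q3 | ~q7) is falsified — contradiction.
Case q1 = False:
  (q1 | q3) forces q3 = True.
  (~q4) forces q4 = False.
  (q4 | ~q5) forces q5 = False.
  Clause (q1 | q5) is falsified — contradiction.
Both cases fail, so the formula is unsatisfiable.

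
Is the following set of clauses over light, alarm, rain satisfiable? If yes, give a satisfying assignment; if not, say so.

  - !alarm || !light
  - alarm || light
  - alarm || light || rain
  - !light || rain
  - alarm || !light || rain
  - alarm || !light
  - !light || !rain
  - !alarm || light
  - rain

Unsatisfiable — no assignment works.

Case light = True:
  (!alarm || !light) forces alarm = False.
  Clause (alarm || !light) is falsified — contradiction.
Case light = False:
  (alarm || light) forces alarm = True.
  Clause (!alarm || light) is falsified — contradiction.
Both cases fail, so the formula is unsatisfiable.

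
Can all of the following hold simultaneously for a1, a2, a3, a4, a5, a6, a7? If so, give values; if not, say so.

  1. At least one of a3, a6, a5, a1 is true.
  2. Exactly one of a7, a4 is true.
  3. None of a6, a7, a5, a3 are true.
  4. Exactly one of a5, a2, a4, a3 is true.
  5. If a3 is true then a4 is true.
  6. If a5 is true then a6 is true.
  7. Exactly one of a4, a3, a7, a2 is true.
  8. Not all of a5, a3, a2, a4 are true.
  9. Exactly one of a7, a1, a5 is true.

a1: True; a2: False; a3: False; a4: True; a5: False; a6: False; a7: False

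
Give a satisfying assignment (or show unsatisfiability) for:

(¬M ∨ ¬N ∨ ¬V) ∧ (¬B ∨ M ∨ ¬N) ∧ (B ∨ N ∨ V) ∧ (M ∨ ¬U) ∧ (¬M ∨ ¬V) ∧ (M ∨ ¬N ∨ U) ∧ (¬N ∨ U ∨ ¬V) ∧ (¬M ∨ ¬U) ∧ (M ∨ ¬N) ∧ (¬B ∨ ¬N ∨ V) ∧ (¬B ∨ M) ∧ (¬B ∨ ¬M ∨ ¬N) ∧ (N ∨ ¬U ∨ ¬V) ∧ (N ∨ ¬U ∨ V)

B = False, M = True, U = False, V = False, N = True

Set B = False.
Set M = True.
  then (¬M ∨ ¬V) forces V = False.
  then (¬M ∨ ¬U) forces U = False.
  then (B ∨ N ∨ V) forces N = True.
All clauses satisfied.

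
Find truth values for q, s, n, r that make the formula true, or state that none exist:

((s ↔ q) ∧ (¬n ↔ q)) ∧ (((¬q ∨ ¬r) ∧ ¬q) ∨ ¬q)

q = False, s = False, n = True, r = False

  (s ↔ q) ∧ (¬n ↔ q) = True
    s ↔ q = True
    ¬n ↔ q = True
      ¬n = False
  ((¬q ∨ ¬r) ∧ ¬q) ∨ ¬q = True
    (¬q ∨ ¬r) ∧ ¬q = True
      ¬q ∨ ¬r = True
        ¬q = True
        ¬r = True
      ¬q = True
    ¬q = True
Both conjuncts True, so the formula holds.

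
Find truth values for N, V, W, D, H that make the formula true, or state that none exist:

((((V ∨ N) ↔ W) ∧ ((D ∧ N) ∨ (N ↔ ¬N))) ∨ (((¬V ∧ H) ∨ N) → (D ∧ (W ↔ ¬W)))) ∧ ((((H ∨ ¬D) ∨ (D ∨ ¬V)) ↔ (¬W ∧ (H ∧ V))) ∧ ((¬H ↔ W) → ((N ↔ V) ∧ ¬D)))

Case V = True: the formula simplifies to ((W ∧ ((D ∧ N) ∨ (N ↔ ¬N))) ∨ (N → (D ∧ (W ↔ ¬W)))) ∧ ((((H ∨ ¬D) ∨ D) ↔ (¬W ∧ H)) ∧ ((¬H ↔ W) → (N ∧ ¬D))).
  W = True: simplifies to (((D ∧ N) ∨ (N ↔ ¬N)) ∨ ¬N) ∧ (¬(((H ∨ ¬D) ∨ D)) ∧ (¬H → (N ∧ ¬D))).
    D = True: the conjunct ¬(((H ∨ ¬D) ∨ D)) becomes ¬((H ∨ True)) = False.
    D = False: the conjunct ¬(((H ∨ ¬D) ∨ D)) becomes ¬((True ∨ False)) = False.
  W = False: simplifies to ¬N ∧ ((((H ∨ ¬D) ∨ D) ↔ H) ∧ (H → (N ∧ ¬D))).
    N = True: the conjunct ¬N is False.
    N = False: simplifies to (((H ∨ ¬D) ∨ D) ↔ H) ∧ ¬H.
      H = True: the conjunct ¬H is False.
      H = False: simplifies to ¬((¬D ∨ D)).
        D = True: this becomes ¬((False ∨ True)) = False.
        D = False: this becomes ¬((True ∨ False)) = False.
Case V = False: the conjunct ((H ∨ ¬D) ∨ (D ∨ ¬V)) ↔ (¬W ∧ (H ∧ V)) becomes ((H ∨ ¬D) ∨ True) ↔ (¬W ∧ False) = False.
Both cases fail — unsatisfiable.

UNSATISFIABLE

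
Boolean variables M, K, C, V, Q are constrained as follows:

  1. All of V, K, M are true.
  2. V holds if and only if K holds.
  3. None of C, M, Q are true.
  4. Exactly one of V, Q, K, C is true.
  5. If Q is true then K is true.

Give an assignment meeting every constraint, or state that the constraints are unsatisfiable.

Unsatisfiable — no assignment works.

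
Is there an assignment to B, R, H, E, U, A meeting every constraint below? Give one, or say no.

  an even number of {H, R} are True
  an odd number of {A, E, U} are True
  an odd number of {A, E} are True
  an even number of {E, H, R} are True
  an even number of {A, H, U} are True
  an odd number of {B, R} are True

B = False, R = True, H = True, E = False, U = False, A = True

{H, R}: 2 true → even ✓
{A, E, U}: 1 true → odd ✓
{A, E}: 1 true → odd ✓
{E, H, R}: 2 true → even ✓
{A, H, U}: 2 true → even ✓
{B, R}: 1 true → odd ✓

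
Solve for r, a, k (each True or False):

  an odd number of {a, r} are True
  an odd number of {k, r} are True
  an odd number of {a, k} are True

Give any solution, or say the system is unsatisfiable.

UNSATISFIABLE

Adding constraints 1, 2, 3 mod 2: every variable appears an even number of times on the left, so the left side is 0.
But the right sides sum to 1 (mod 2). 0 ≠ 1 — the system is inconsistent.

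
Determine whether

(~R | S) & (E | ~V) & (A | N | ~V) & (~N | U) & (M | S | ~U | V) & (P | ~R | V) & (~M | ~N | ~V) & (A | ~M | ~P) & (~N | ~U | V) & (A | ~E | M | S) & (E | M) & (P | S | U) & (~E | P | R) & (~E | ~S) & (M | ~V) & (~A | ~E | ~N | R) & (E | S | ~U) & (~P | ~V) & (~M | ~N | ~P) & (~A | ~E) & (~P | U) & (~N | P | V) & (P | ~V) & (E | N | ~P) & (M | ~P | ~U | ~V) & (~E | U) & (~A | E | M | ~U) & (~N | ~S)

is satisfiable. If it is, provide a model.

V = False, A = True, P = False, R = False, U = True, N = False, M = True, E = False, S = True

Try V = True:
  (E | ~V) forces E = True.
  (~E | ~S) forces S = False.
  (~R | S) forces R = False.
  (~E | P | R) forces P = True.
  clause (~P | ~V) is falsified — backtrack.
So V = False.
Set A = True.
  then (~A | ~E) forces E = False.
  then (E | M) forces M = True.
Try P = True:
  (~M | ~N | ~P) forces N = False.
  clause (E | N | ~P) is falsified — backtrack.
So P = False.
  then (P | ~R | V) forces R = False.
  then (~N | P | V) forces N = False.
Set U = True.
  then (E | S | ~U) forces S = True.
All clauses satisfied.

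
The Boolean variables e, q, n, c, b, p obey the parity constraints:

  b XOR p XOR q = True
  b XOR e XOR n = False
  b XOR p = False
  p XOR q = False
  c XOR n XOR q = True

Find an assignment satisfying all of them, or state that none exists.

e = False, q = True, n = True, c = True, b = True, p = True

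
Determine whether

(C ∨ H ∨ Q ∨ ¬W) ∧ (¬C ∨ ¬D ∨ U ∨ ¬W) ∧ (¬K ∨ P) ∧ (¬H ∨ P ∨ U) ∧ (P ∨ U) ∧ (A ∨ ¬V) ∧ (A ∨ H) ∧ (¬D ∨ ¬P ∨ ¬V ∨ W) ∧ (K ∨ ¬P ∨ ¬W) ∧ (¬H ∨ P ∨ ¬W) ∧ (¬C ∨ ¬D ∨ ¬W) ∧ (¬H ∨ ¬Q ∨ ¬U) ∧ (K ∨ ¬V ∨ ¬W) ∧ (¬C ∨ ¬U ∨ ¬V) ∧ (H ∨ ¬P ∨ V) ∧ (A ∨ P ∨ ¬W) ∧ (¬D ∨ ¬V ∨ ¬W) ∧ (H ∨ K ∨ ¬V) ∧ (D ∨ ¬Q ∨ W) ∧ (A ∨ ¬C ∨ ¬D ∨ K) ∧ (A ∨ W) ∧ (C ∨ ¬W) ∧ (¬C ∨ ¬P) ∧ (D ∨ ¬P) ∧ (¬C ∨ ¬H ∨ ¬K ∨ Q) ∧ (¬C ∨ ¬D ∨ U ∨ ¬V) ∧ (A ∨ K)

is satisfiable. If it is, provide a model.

U: True; C: False; Q: False; V: True; K: False; H: True; W: False; P: False; D: True; A: True

Set U = True.
Set C = False.
  then (C ∨ ¬W) forces W = False.
  then (A ∨ W) forces A = True.
Set Q = False.
Set V = True.
Try K = True:
  (¬K ∨ P) forces P = True.
  (¬D ∨ ¬P ∨ ¬V ∨ W) forces D = False.
  clause (D ∨ ¬P) is falsified — backtrack.
So K = False.
  then (H ∨ K ∨ ¬V) forces H = True.
Set P = False.
Set D = True.
All clauses satisfied.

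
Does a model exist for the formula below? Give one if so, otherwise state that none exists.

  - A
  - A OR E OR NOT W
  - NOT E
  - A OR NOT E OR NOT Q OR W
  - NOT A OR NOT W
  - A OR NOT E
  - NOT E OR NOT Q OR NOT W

Q=T; W=F; E=F; A=T

Unit clause (A) forces A = True.
Unit clause (NOT E) forces E = False.
In (NOT A OR NOT W) only NOT W is left, so W = False.
Set Q = True.
Check each clause:
  (A): A holds.
  (A OR E OR NOT W): A holds.
  (NOT E): NOT E holds.
  (A OR NOT E OR NOT Q OR W): A holds.
  (NOT A OR NOT W): NOT W holds.
  (A OR NOT E): A holds.
  (NOT E OR NOT Q OR NOT W): NOT E holds.
All clauses satisfied.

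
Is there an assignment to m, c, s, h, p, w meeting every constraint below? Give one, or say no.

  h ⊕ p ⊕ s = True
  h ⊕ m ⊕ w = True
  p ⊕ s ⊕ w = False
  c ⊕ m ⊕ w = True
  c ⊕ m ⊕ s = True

m = False, c = True, s = False, h = True, p = False, w = False

h ⊕ p ⊕ s = T ⊕ F ⊕ F = True ✓
h ⊕ m ⊕ w = T ⊕ F ⊕ F = True ✓
p ⊕ s ⊕ w = F ⊕ F ⊕ F = False ✓
c ⊕ m ⊕ w = T ⊕ F ⊕ F = True ✓
c ⊕ m ⊕ s = T ⊕ F ⊕ F = True ✓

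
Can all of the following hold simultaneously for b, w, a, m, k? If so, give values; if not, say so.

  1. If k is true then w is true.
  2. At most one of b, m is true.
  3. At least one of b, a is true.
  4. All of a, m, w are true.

b: False, w: True, a: True, m: True, k: True

  (1) k=T ⇒ w: T ✓
  (2) {b, m}: 1 true — at most one ✓
  (3) {b, a}: 1 true — at least one ✓
  (4) {a, m, w}: all 3 true ✓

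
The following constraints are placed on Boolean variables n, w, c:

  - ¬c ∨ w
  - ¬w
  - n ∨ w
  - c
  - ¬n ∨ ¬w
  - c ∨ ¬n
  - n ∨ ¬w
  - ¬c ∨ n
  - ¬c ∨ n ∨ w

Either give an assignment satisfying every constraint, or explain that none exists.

No satisfying assignment exists.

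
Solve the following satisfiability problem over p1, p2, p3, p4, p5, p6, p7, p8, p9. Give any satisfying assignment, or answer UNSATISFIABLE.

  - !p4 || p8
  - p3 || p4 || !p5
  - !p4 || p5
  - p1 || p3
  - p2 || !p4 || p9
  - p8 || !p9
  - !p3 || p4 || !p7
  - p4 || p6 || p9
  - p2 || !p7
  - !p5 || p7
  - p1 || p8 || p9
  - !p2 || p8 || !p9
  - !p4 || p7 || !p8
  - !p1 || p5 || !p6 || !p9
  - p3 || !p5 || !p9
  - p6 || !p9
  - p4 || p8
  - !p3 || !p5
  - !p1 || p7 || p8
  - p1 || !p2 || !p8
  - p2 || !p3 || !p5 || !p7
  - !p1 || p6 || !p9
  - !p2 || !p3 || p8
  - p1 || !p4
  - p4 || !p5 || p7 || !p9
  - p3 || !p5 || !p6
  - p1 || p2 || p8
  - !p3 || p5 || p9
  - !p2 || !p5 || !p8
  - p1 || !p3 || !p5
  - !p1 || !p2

Set p1 = True.
  then (!p1 || !p2) forces p2 = False.
  then (p2 || !p7) forces p7 = False.
  then (!p5 || p7) forces p5 = False.
  then (!p1 || p7 || p8) forces p8 = True.
  then (!p4 || p5) forces p4 = False.
Try p3 = True:
  (!p3 || p5 || p9) forces p9 = True.
  (!p1 || p5 || !p6 || !p9) forces p6 = False.
  clause (p6 || !p9) is falsified — backtrack.
So p3 = False.
Set p6 = True.
  then (!p1 || p5 || !p6 || !p9) forces p9 = False.
All clauses satisfied.

p1 = True, p2 = False, p3 = False, p4 = False, p5 = False, p6 = True, p7 = False, p8 = True, p9 = False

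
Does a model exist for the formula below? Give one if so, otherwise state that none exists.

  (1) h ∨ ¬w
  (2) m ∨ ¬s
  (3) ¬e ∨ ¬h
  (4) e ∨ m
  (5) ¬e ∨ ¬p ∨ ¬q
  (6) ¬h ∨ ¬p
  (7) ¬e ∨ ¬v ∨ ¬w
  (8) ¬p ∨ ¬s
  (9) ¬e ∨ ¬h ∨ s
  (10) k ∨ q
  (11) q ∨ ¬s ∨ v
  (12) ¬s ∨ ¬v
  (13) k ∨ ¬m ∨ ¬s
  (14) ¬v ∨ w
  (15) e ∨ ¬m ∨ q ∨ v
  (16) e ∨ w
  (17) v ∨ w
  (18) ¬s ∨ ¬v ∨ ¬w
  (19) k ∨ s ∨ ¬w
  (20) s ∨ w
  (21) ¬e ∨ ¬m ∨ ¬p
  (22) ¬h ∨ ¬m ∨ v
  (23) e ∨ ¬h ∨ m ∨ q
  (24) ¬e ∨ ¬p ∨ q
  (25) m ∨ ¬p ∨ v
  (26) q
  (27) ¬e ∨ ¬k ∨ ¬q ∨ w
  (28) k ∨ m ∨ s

Unit clause (q) forces q = True.
Set k = True.
Try v = False:
  (v ∨ w) forces w = True.
  (h ∨ ¬w) forces h = True.
  (¬e ∨ ¬h) forces e = False.
  (e ∨ m) forces m = True.
  clause (¬h ∨ ¬m ∨ v) is falsified — backtrack.
So v = True.
  then (¬s ∨ ¬v) forces s = False.
  then (¬v ∨ w) forces w = True.
  then (h ∨ ¬w) forces h = True.
  then (¬e ∨ ¬h) forces e = False.
  then (e ∨ m) forces m = True.
  then (¬h ∨ ¬p) forces p = False.
All clauses satisfied.

k = True, v = True, s = False, q = True, p = False, w = True, m = True, e = False, h = True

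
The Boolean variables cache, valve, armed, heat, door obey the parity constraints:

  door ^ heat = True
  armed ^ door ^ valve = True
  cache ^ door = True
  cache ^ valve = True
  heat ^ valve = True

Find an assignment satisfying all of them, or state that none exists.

cache = False; valve = True; armed = True; heat = False; door = True

door ^ heat = T ^ F = True ✓
armed ^ door ^ valve = T ^ T ^ T = True ✓
cache ^ door = F ^ T = True ✓
cache ^ valve = F ^ T = True ✓
heat ^ valve = F ^ T = True ✓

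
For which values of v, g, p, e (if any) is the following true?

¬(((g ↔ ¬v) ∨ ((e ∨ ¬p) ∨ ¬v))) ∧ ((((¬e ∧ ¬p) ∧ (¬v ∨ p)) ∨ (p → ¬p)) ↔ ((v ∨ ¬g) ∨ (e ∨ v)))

Case p = True: the formula simplifies to ¬(((g ↔ ¬v) ∨ (e ∨ ¬v))) ∧ ¬(((v ∨ ¬g) ∨ (e ∨ v))).
  v = True: the conjunct ¬(((v ∨ ¬g) ∨ (e ∨ v))) becomes ¬((True ∨ True)) = False.
  v = False: the conjunct ¬(((g ↔ ¬v) ∨ (e ∨ ¬v))) becomes ¬((g ∨ True)) = False.
Case p = False: the conjunct ¬(((g ↔ ¬v) ∨ ((e ∨ ¬p) ∨ ¬v))) becomes ¬(((g ↔ ¬v) ∨ True)) = False.
Both cases fail — unsatisfiable.

The formula is unsatisfiable.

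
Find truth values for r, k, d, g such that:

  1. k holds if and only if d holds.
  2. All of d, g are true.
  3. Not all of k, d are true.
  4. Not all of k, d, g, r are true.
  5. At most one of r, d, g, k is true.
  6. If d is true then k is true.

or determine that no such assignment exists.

Unsatisfiable — no assignment works.

Case g = True:
  (2) forces d = True.
  Constraint (5) is violated (d=T, g=T) — contradiction.
Case g = False:
  Constraint (2) is violated (g=F) — contradiction.
Both cases fail — unsatisfiable.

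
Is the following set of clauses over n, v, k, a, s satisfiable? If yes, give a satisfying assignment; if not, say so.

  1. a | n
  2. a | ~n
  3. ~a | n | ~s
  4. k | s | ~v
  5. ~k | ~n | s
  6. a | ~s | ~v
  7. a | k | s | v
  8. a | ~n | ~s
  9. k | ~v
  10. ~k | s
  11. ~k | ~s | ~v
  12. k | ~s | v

Set n = False.
  then (a | n) forces a = True.
  then (~a | n | ~s) forces s = False.
  then (~k | s) forces k = False.
  then (k | s | ~v) forces v = False.
All clauses satisfied.

n: False; v: False; k: False; a: True; s: False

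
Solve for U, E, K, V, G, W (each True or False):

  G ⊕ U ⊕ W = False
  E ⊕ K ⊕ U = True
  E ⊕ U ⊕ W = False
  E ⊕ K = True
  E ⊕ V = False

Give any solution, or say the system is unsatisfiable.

U=F, E=F, K=T, V=F, G=F, W=F

G ⊕ U ⊕ W = F ⊕ F ⊕ F = False ✓
E ⊕ K ⊕ U = F ⊕ T ⊕ F = True ✓
E ⊕ U ⊕ W = F ⊕ F ⊕ F = False ✓
E ⊕ K = F ⊕ T = True ✓
E ⊕ V = F ⊕ F = False ✓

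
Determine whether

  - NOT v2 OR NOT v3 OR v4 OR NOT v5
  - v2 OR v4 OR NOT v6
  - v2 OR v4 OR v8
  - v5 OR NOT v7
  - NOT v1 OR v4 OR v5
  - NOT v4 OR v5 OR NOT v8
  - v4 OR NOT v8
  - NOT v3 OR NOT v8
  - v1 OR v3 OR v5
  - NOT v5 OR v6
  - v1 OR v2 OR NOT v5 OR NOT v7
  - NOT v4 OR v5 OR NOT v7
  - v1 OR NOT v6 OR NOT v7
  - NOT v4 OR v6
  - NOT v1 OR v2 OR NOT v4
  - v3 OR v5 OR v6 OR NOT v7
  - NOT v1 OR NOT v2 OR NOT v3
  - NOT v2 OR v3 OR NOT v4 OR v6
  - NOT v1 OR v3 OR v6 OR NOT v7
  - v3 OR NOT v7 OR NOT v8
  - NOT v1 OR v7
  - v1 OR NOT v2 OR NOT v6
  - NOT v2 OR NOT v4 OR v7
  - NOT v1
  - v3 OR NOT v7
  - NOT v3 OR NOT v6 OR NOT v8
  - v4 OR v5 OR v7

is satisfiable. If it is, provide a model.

v1 = False, v2 = False, v3 = True, v4 = True, v5 = True, v6 = True, v7 = False, v8 = False

Unit clause (NOT v1) forces v1 = False.
Set v2 = False.
Set v3 = True.
  then (NOT v3 OR NOT v8) forces v8 = False.
  then (v2 OR v4 OR v8) forces v4 = True.
  then (NOT v4 OR v6) forces v6 = True.
  then (v1 OR NOT v6 OR NOT v7) forces v7 = False.
Set v5 = True.
All clauses satisfied.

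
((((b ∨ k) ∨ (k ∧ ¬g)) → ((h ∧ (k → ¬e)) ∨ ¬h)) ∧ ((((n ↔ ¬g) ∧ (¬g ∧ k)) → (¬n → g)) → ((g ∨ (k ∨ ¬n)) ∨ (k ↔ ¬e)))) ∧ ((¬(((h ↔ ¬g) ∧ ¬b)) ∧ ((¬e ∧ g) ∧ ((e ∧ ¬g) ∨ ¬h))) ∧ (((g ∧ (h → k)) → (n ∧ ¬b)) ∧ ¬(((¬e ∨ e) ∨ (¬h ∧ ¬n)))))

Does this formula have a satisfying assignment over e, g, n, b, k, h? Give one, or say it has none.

The conjunct ¬(((¬e ∨ e) ∨ (¬h ∧ ¬n))) is unsatisfiable on its own:
  e=F, n=F, h=F: evaluates to False.
  e=F, n=F, h=T: evaluates to False.
  e=F, n=T, h=F: evaluates to False.
  e=F, n=T, h=T: evaluates to False.
  e=T, n=F, h=F: evaluates to False.
  e=T, n=F, h=T: evaluates to False.
  e=T, n=T, h=F: evaluates to False.
  e=T, n=T, h=T: evaluates to False.
So the whole conjunction is unsatisfiable.

Unsatisfiable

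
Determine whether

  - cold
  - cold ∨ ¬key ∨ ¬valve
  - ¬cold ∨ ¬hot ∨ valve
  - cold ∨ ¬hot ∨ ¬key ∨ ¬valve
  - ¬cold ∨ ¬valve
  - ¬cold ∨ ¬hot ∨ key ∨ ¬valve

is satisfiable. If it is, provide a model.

valve: False; cold: True; key: True; hot: False

Unit clause (cold) forces cold = True.
In (¬cold ∨ ¬valve) only ¬valve is left, so valve = False.
In (¬cold ∨ ¬hot ∨ valve) only ¬hot is left, so hot = False.
Set key = True.
All clauses satisfied.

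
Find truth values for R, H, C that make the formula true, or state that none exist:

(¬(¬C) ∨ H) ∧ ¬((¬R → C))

R = False; H = True; C = False

  ¬(¬C) ∨ H = True
    ¬(¬C) = False
      ¬C = True
  ¬((¬R → C)) = True
    ¬R → C = False
      ¬R = True
Both conjuncts True, so the formula holds.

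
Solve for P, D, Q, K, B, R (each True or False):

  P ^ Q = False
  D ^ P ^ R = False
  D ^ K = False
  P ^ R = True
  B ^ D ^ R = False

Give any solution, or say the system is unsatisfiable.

P = True, D = True, Q = True, K = True, B = True, R = False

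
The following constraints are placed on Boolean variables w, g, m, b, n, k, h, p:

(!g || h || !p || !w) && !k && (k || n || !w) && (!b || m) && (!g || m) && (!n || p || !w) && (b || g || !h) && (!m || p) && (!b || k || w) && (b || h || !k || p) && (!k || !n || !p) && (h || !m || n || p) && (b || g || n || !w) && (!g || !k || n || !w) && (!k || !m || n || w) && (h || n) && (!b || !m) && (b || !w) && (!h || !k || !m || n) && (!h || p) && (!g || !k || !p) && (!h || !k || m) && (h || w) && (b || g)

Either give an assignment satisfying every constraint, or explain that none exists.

Unit clause (!k) forces k = False.
Try w = True:
  (k || n || !w) forces n = True.
  (!n || p || !w) forces p = True.
  (b || !w) forces b = True.
  (!b || m) forces m = True.
  clause (!b || !m) is falsified — backtrack.
So w = False.
  then (!b || k || w) forces b = False.
  then (h || w) forces h = True.
  then (b || g) forces g = True.
  then (!g || m) forces m = True.
  then (!m || p) forces p = True.
Set n = True.
All clauses satisfied.

w = False, g = True, m = True, b = False, n = True, k = False, h = True, p = True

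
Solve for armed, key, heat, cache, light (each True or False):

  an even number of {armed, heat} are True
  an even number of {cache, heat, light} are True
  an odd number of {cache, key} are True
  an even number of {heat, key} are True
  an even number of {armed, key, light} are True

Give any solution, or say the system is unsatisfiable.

Adding constraints 1, 2, 3, 5 mod 2: every variable appears an even number of times on the left, so the left side is 0.
But the right sides sum to 1 (mod 2). 0 ≠ 1 — the system is inconsistent.

Unsatisfiable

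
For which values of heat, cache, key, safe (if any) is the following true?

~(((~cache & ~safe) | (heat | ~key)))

heat = False; cache = True; key = True; safe = False

  ~(((~cache & ~safe) | (heat | ~key))) = True
    (~cache & ~safe) | (heat | ~key) = False
      ~cache & ~safe = False
        ~cache = False
        ~safe = True
      heat | ~key = False
        ~key = False
The formula evaluates to True.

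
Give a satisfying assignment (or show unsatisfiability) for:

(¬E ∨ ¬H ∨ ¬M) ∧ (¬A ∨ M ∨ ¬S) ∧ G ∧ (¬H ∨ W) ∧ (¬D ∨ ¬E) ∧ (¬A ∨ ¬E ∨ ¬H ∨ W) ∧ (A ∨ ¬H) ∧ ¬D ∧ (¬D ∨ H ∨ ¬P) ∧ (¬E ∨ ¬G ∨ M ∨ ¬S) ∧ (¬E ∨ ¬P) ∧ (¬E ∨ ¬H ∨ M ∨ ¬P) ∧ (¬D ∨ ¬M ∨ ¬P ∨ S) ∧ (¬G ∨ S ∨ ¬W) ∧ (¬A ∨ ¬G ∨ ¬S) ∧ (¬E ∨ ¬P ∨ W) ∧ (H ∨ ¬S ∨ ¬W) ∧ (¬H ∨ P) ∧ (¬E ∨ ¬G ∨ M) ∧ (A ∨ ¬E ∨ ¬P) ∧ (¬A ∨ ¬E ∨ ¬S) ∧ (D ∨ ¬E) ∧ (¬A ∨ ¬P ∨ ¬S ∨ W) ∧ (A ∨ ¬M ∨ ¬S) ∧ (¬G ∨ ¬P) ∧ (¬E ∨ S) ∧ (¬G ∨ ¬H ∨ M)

G: True, P: False, E: False, W: False, S: False, H: False, D: False, A: True, M: False

Unit clause (G) forces G = True.
Unit clause (¬D) forces D = False.
In (D ∨ ¬E) only ¬E is left, so E = False.
In (¬G ∨ ¬P) only ¬P is left, so P = False.
In (¬H ∨ P) only ¬H is left, so H = False.
Set W = False.
Set S = False.
Set A = True.
Set M = False.
All clauses satisfied.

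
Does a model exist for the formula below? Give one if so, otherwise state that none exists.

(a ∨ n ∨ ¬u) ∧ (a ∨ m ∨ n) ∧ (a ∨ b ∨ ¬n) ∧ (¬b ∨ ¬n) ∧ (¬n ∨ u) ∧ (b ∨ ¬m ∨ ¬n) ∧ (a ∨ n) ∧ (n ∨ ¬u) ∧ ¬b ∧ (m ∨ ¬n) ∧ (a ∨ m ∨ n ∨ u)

Unit clause (¬b) forces b = False.
Try a = False:
  (a ∨ b ∨ ¬n) forces n = False.
  clause (a ∨ n) is falsified — backtrack.
So a = True.
Set m = False.
  then (m ∨ ¬n) forces n = False.
  then (n ∨ ¬u) forces u = False.
All clauses satisfied.

a: True, b: False, m: False, u: False, n: False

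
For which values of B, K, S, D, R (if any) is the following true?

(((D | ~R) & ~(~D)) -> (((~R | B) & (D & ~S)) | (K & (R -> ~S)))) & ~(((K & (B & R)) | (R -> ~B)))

B: True; K: False; S: False; D: True; R: True

  ((D | ~R) & ~(~D)) -> (((~R | B) & (D & ~S)) | (K & (R -> ~S))) = True
    (D | ~R) & ~(~D) = True
      D | ~R = True
        ~R = False
      ~(~D) = True
        ~D = False
    ((~R | B) & (D & ~S)) | (K & (R -> ~S)) = True
      (~R | B) & (D & ~S) = True
        ~R | B = True
          ~R = False
        D & ~S = True
          ~S = True
      K & (R -> ~S) = False
        R -> ~S = True
          ~S = True
  ~(((K & (B & R)) | (R -> ~B))) = True
    (K & (B & R)) | (R -> ~B) = False
      K & (B & R) = False
        B & R = True
      R -> ~B = False
        ~B = False
Both conjuncts True, so the formula holds.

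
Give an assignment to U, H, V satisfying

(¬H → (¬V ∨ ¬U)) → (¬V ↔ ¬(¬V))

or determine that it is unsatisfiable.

U = True; H = False; V = True

  (¬H → (¬V ∨ ¬U)) → (¬V ↔ ¬(¬V)) = True
    ¬H → (¬V ∨ ¬U) = False
      ¬H = True
      ¬V ∨ ¬U = False
        ¬V = False
        ¬U = False
    ¬V ↔ ¬(¬V) = False
      ¬V = False
      ¬(¬V) = True
        ¬V = False
The formula evaluates to True.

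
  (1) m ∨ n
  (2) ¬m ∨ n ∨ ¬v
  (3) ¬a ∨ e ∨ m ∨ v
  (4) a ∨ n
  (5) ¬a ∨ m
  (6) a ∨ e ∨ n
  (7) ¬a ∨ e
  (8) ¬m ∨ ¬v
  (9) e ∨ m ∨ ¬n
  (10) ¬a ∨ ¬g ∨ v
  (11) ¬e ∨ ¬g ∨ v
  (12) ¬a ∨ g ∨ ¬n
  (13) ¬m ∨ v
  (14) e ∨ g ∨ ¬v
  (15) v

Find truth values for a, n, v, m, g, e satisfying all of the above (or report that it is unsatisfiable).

Unit clause (v) forces v = True.
In (¬m ∨ ¬v) only ¬m is left, so m = False.
In (m ∨ n) only n is left, so n = True.
In (¬a ∨ m) only ¬a is left, so a = False.
In (e ∨ m ∨ ¬n) only e is left, so e = True.
Set g = False.
All clauses satisfied.

a = False, n = True, v = True, m = False, g = False, e = True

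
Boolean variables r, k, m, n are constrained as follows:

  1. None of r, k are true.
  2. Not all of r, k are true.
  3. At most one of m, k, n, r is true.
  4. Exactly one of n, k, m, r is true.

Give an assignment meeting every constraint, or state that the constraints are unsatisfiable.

r: False; k: False; m: False; n: True

  (1) {r, k}: 0 true — none ✓
  (2) {r, k}: 0/2 true — not all ✓
  (3) {m, k, n, r}: 1 true — at most one ✓
  (4) {n, k, m, r}: 1 true — exactly one ✓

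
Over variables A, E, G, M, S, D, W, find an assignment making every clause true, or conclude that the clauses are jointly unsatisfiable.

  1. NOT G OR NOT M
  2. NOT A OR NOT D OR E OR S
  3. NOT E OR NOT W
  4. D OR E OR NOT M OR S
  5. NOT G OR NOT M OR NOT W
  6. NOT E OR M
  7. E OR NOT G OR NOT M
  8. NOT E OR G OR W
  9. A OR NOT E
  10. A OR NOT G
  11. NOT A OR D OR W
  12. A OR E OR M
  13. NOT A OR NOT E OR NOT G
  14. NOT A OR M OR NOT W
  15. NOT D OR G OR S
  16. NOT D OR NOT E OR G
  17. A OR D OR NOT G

A: False, E: False, G: False, M: True, S: True, D: True, W: False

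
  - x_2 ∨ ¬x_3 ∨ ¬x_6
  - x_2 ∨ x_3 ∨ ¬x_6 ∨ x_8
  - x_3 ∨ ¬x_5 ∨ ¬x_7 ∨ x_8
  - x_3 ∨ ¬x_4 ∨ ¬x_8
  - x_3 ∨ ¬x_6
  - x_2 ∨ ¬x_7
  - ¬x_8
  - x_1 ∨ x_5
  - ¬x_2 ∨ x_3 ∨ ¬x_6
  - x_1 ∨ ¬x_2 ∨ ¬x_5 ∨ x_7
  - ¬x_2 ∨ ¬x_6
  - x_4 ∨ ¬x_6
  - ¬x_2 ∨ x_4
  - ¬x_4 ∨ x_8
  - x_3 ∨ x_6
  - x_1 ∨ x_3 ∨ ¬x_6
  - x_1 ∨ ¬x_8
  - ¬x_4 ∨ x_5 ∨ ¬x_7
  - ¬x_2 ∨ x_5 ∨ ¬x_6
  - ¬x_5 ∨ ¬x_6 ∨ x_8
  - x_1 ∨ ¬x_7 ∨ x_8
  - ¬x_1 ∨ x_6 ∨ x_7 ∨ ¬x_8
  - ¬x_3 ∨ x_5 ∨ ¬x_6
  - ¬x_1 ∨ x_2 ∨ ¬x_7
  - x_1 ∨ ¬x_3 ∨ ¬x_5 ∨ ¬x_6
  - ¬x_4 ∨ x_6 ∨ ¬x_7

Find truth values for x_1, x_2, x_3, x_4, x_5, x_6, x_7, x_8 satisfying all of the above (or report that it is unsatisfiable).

x_1: False; x_2: False; x_3: True; x_4: False; x_5: True; x_6: False; x_7: False; x_8: False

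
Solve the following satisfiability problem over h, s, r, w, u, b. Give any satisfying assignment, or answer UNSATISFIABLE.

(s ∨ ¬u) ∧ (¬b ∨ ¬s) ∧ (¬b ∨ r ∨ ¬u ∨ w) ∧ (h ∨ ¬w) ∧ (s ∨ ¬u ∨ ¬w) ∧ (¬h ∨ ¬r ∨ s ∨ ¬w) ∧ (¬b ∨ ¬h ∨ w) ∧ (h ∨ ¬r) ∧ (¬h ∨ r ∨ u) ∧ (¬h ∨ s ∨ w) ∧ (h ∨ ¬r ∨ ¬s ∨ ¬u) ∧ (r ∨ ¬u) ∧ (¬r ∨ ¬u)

h = True; s = True; r = True; w = True; u = False; b = False

Set h = True.
Set s = True.
  then (¬b ∨ ¬s) forces b = False.
Try r = False:
  (¬h ∨ r ∨ u) forces u = True.
  clause (r ∨ ¬u) is falsified — backtrack.
So r = True.
  then (¬r ∨ ¬u) forces u = False.
Set w = True.
All clauses satisfied.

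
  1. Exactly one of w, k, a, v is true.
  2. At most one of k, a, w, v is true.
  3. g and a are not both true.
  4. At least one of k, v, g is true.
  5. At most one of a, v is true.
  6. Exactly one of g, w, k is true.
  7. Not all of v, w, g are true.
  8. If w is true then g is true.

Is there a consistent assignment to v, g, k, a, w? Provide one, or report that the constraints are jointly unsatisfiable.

v: True, g: True, k: False, a: False, w: False

  (1) {w, k, a, v}: 1 true — exactly one ✓
  (2) {k, a, w, v}: 1 true — at most one ✓
  (3) g=T, a=F — not both ✓
  (4) {k, v, g}: 2 true — at least one ✓
  (5) {a, v}: 1 true — at most one ✓
  (6) {g, w, k}: 1 true — exactly one ✓
  (7) {v, w, g}: 2/3 true — not all ✓
  (8) w=F ⇒ g: vacuous ✓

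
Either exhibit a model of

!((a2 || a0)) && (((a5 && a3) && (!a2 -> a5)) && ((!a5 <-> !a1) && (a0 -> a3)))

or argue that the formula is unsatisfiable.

a0 = False, a1 = True, a2 = False, a3 = True, a5 = True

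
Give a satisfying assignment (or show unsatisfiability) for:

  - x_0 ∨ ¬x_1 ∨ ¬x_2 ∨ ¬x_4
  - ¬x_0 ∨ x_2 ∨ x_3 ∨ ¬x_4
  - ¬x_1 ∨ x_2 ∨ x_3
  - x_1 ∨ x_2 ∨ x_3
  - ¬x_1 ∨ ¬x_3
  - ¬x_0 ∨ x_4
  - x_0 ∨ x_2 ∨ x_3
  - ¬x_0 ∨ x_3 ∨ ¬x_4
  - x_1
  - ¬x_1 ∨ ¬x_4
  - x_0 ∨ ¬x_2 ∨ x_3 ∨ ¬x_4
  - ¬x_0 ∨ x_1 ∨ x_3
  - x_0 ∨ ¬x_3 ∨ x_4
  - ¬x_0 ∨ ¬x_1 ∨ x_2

x_0=F, x_1=T, x_2=T, x_3=F, x_4=F

Unit clause (x_1) forces x_1 = True.
In (¬x_1 ∨ ¬x_4) only ¬x_4 is left, so x_4 = False.
In (¬x_1 ∨ ¬x_3) only ¬x_3 is left, so x_3 = False.
In (¬x_0 ∨ x_4) only ¬x_0 is left, so x_0 = False.
In (x_0 ∨ x_2 ∨ x_3) only x_2 is left, so x_2 = True.
All clauses satisfied.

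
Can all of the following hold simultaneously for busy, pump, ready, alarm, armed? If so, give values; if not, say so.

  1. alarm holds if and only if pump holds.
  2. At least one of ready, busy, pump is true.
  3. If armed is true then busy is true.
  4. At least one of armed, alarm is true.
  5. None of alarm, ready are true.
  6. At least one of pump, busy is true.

busy: True; pump: False; ready: False; alarm: False; armed: True

  (1) alarm=F, pump=F — same ✓
  (2) {ready, busy, pump}: 1 true — at least one ✓
  (3) armed=T ⇒ busy: T ✓
  (4) {armed, alarm}: 1 true — at least one ✓
  (5) {alarm, ready}: 0 true — none ✓
  (6) {pump, busy}: 1 true — at least one ✓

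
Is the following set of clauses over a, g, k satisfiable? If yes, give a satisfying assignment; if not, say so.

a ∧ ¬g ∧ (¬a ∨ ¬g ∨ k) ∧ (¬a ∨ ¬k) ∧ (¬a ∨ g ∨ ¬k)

Unit clause (a) forces a = True.
Unit clause (¬g) forces g = False.
In (¬a ∨ ¬k) only ¬k is left, so k = False.
Check each clause:
  (a): a holds.
  (¬g): ¬g holds.
  (¬a ∨ ¬g ∨ k): ¬g holds.
  (¬a ∨ ¬k): ¬k holds.
  (¬a ∨ g ∨ ¬k): ¬k holds.
All clauses satisfied.

a: True; g: False; k: False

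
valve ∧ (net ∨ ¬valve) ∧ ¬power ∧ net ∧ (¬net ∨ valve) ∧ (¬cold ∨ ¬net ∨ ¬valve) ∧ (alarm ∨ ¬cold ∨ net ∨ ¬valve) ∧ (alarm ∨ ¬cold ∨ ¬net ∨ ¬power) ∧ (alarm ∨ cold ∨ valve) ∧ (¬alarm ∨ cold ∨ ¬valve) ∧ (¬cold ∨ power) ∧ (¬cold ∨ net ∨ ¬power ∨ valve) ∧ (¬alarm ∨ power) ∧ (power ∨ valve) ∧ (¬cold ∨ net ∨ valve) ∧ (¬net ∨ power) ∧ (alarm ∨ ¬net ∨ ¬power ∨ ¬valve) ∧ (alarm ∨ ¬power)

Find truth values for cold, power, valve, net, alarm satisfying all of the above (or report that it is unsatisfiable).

The formula is unsatisfiable.

Case power = True:
  Clause (¬power) is falsified — contradiction.
Case power = False:
  (valve) forces valve = True.
  (net ∨ ¬valve) forces net = True.
  Clause (¬net ∨ power) is falsified — contradiction.
Both cases fail, so the formula is unsatisfiable.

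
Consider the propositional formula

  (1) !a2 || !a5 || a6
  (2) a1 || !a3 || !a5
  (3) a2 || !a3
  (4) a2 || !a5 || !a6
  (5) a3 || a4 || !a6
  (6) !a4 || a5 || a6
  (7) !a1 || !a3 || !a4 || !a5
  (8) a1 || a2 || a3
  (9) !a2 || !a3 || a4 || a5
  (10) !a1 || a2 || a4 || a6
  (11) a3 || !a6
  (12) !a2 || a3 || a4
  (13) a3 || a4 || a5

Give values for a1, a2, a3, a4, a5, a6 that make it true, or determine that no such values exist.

Set a1 = True.
Set a2 = True.
Set a3 = True.
Set a4 = False.
  then (!a2 || !a3 || a4 || a5) forces a5 = True.
  then (!a2 || !a5 || a6) forces a6 = True.
All clauses satisfied.

a1: True; a2: True; a3: True; a4: False; a5: True; a6: True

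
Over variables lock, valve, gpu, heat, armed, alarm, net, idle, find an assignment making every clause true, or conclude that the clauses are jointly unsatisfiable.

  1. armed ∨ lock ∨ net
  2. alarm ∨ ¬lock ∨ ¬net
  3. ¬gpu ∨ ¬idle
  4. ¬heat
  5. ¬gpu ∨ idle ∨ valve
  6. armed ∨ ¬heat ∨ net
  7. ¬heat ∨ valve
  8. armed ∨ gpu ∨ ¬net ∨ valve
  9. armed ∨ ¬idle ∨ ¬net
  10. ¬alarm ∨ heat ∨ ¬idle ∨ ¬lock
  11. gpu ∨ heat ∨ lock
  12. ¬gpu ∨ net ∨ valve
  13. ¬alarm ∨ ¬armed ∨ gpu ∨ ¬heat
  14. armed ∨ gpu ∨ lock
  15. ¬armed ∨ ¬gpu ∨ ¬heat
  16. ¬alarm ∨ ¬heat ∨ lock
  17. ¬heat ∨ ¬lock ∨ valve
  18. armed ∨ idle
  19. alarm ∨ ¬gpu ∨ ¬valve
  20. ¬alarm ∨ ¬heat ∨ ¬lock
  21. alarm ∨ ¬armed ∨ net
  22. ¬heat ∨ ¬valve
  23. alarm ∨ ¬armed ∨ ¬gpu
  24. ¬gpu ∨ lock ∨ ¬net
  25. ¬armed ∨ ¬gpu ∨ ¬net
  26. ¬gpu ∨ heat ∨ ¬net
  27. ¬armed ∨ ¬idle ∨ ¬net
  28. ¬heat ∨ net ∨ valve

lock: True; valve: False; gpu: False; heat: False; armed: True; alarm: True; net: True; idle: False

Unit clause (¬heat) forces heat = False.
Set lock = True.
Set valve = False.
Try gpu = True:
  (¬gpu ∨ ¬idle) forces idle = False.
  clause (¬gpu ∨ idle ∨ valve) is falsified — backtrack.
So gpu = False.
Set armed = True.
Set alarm = True.
  then (¬alarm ∨ heat ∨ ¬idle ∨ ¬lock) forces idle = False.
Set net = True.
All clauses satisfied.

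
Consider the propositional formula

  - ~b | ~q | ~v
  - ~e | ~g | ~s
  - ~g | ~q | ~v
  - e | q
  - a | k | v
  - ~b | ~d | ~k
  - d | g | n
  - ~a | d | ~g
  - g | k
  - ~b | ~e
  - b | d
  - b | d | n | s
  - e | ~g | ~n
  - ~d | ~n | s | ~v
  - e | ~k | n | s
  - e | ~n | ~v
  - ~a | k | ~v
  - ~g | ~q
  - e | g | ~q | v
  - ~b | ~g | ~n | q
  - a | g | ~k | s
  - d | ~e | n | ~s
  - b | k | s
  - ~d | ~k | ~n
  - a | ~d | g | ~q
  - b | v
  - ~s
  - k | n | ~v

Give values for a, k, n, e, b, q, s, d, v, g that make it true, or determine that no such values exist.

a = False; k = True; n = False; e = True; b = False; q = False; s = False; d = True; v = True; g = True

Unit clause (~s) forces s = False.
Set a = False.
Set k = True.
  then (a | g | ~k | s) forces g = True.
  then (~g | ~q) forces q = False.
  then (e | q) forces e = True.
  then (~b | ~e) forces b = False.
  then (b | d) forces d = True.
  then (~d | ~k | ~n) forces n = False.
  then (b | v) forces v = True.
All clauses satisfied.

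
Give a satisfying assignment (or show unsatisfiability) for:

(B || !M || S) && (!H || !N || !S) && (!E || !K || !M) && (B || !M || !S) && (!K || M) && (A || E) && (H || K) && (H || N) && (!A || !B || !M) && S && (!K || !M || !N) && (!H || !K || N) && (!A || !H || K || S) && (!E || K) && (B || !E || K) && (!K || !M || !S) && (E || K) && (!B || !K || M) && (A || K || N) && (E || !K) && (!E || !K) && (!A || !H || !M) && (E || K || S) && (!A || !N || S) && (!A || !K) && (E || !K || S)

Case E = True:
  (S) forces S = True.
  (!E || K) forces K = True.
  Clause (!E || !K) is falsified — contradiction.
Case E = False:
  (A || E) forces A = True.
  (S) forces S = True.
  (E || K) forces K = True.
  Clause (E || !K) is falsified — contradiction.
Both cases fail, so the formula is unsatisfiable.

No satisfying assignment exists.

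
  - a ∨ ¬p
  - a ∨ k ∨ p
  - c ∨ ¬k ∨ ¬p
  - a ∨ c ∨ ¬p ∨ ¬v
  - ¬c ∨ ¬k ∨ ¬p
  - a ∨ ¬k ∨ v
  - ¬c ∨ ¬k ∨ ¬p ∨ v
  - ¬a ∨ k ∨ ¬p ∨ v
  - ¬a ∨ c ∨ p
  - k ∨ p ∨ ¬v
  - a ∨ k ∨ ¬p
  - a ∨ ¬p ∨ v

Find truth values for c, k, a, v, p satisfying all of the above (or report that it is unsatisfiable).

Set c = False.
Set k = False.
Set a = True.
  then (¬a ∨ c ∨ p) forces p = True.
  then (¬a ∨ k ∨ ¬p ∨ v) forces v = True.
All clauses satisfied.

c = False, k = False, a = True, v = True, p = True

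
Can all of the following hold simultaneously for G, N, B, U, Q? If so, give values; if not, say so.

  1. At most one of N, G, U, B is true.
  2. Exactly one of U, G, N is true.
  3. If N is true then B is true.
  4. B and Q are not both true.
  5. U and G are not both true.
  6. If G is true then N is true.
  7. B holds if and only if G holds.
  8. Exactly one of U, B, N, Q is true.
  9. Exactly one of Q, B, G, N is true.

Case G = True:
  (1) with G=T forces N = False.
  Constraint (6) is violated (G=T, N=F) — contradiction.
Case G = False:
  (7) with G=F forces B = False.
  (3) with B=F forces N = False.
  (2) with G=F, N=F forces U = True.
  (8) with U=T forces Q = False.
  Constraint (9) is violated (Q=F, B=F, G=F, N=F) — contradiction.
Both cases fail — unsatisfiable.

Unsatisfiable — no assignment works.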